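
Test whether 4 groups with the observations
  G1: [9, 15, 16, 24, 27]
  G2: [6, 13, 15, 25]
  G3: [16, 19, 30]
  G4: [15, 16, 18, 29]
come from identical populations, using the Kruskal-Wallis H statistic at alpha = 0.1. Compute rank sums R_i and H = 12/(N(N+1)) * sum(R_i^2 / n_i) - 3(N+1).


Step 1: Combine all N = 16 observations and assign midranks.
sorted (value, group, rank): (6,G2,1), (9,G1,2), (13,G2,3), (15,G1,5), (15,G2,5), (15,G4,5), (16,G1,8), (16,G3,8), (16,G4,8), (18,G4,10), (19,G3,11), (24,G1,12), (25,G2,13), (27,G1,14), (29,G4,15), (30,G3,16)
Step 2: Sum ranks within each group.
R_1 = 41 (n_1 = 5)
R_2 = 22 (n_2 = 4)
R_3 = 35 (n_3 = 3)
R_4 = 38 (n_4 = 4)
Step 3: H = 12/(N(N+1)) * sum(R_i^2/n_i) - 3(N+1)
     = 12/(16*17) * (41^2/5 + 22^2/4 + 35^2/3 + 38^2/4) - 3*17
     = 0.044118 * 1226.53 - 51
     = 3.111765.
Step 4: Ties present; correction factor C = 1 - 48/(16^3 - 16) = 0.988235. Corrected H = 3.111765 / 0.988235 = 3.148810.
Step 5: Under H0, H ~ chi^2(3); p-value = 0.369246.
Step 6: alpha = 0.1. fail to reject H0.

H = 3.1488, df = 3, p = 0.369246, fail to reject H0.


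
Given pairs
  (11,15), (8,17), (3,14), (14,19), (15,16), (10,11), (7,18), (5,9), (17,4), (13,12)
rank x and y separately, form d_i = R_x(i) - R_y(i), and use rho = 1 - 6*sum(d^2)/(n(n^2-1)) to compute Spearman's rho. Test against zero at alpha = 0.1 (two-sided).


Step 1: Rank x and y separately (midranks; no ties here).
rank(x): 11->6, 8->4, 3->1, 14->8, 15->9, 10->5, 7->3, 5->2, 17->10, 13->7
rank(y): 15->6, 17->8, 14->5, 19->10, 16->7, 11->3, 18->9, 9->2, 4->1, 12->4
Step 2: d_i = R_x(i) - R_y(i); compute d_i^2.
  (6-6)^2=0, (4-8)^2=16, (1-5)^2=16, (8-10)^2=4, (9-7)^2=4, (5-3)^2=4, (3-9)^2=36, (2-2)^2=0, (10-1)^2=81, (7-4)^2=9
sum(d^2) = 170.
Step 3: rho = 1 - 6*170 / (10*(10^2 - 1)) = 1 - 1020/990 = -0.030303.
Step 4: Under H0, t = rho * sqrt((n-2)/(1-rho^2)) = -0.0857 ~ t(8).
Step 5: Two-sided p-value from the t-distribution with 8 df = 0.933773.
Step 6: alpha = 0.1. fail to reject H0.

rho = -0.0303, p = 0.933773, fail to reject H0 at alpha = 0.1.


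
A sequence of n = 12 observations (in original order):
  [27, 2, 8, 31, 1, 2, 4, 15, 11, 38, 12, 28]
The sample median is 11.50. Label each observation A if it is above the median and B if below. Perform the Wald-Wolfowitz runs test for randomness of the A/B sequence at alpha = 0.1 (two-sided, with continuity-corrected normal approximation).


Step 1: Compute median = 11.50; label A = above, B = below.
Labels in order: ABBABBBABAAA  (n_A = 6, n_B = 6)
Step 2: Count runs R = 7.
Step 3: Under H0 (random ordering), E[R] = 2*n_A*n_B/(n_A+n_B) + 1 = 2*6*6/12 + 1 = 7.0000.
        Var[R] = 2*n_A*n_B*(2*n_A*n_B - n_A - n_B) / ((n_A+n_B)^2 * (n_A+n_B-1)) = 4320/1584 = 2.7273.
        SD[R] = 1.6514.
Step 4: R = E[R], so z = 0 with no continuity correction.
Step 5: Two-sided p-value via normal approximation = 2*(1 - Phi(|z|)) = 1.000000.
Step 6: alpha = 0.1. fail to reject H0.

R = 7, z = 0.0000, p = 1.000000, fail to reject H0.


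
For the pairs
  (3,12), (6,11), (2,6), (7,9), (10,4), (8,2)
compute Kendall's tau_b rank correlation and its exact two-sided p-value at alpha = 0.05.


Step 1: Enumerate the 15 unordered pairs (i,j) with i<j and classify each by sign(x_j-x_i) * sign(y_j-y_i).
  (1,2):dx=+3,dy=-1->D; (1,3):dx=-1,dy=-6->C; (1,4):dx=+4,dy=-3->D; (1,5):dx=+7,dy=-8->D
  (1,6):dx=+5,dy=-10->D; (2,3):dx=-4,dy=-5->C; (2,4):dx=+1,dy=-2->D; (2,5):dx=+4,dy=-7->D
  (2,6):dx=+2,dy=-9->D; (3,4):dx=+5,dy=+3->C; (3,5):dx=+8,dy=-2->D; (3,6):dx=+6,dy=-4->D
  (4,5):dx=+3,dy=-5->D; (4,6):dx=+1,dy=-7->D; (5,6):dx=-2,dy=-2->C
Step 2: C = 4, D = 11, total pairs = 15.
Step 3: tau = (C - D)/(n(n-1)/2) = (4 - 11)/15 = -0.466667.
Step 4: Exact two-sided p-value (enumerate n! = 720 permutations of y under H0): p = 0.272222.
Step 5: alpha = 0.05. fail to reject H0.

tau_b = -0.4667 (C=4, D=11), p = 0.272222, fail to reject H0.


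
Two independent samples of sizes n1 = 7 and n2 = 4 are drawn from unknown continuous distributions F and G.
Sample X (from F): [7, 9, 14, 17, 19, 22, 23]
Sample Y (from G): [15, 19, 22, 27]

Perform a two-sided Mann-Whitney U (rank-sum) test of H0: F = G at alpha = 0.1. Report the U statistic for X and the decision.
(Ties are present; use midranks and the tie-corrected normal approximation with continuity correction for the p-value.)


Step 1: Combine and sort all 11 observations; assign midranks.
sorted (value, group): (7,X), (9,X), (14,X), (15,Y), (17,X), (19,X), (19,Y), (22,X), (22,Y), (23,X), (27,Y)
ranks: 7->1, 9->2, 14->3, 15->4, 17->5, 19->6.5, 19->6.5, 22->8.5, 22->8.5, 23->10, 27->11
Step 2: Rank sum for X: R1 = 1 + 2 + 3 + 5 + 6.5 + 8.5 + 10 = 36.
Step 3: U_X = R1 - n1(n1+1)/2 = 36 - 7*8/2 = 36 - 28 = 8.
       U_Y = n1*n2 - U_X = 28 - 8 = 20.
Step 4: Ties are present, so use the tie-corrected normal approximation (with continuity correction) for the p-value.
Step 5: p-value = 0.296412; compare to alpha = 0.1. fail to reject H0.

U_X = 8, p = 0.296412, fail to reject H0 at alpha = 0.1.


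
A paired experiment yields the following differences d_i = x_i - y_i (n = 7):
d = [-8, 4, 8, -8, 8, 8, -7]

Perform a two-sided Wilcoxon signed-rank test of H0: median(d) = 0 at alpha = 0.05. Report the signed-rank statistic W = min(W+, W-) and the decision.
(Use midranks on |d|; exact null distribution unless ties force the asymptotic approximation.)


Step 1: Drop any zero differences (none here) and take |d_i|.
|d| = [8, 4, 8, 8, 8, 8, 7]
Step 2: Midrank |d_i| (ties get averaged ranks).
ranks: |8|->5, |4|->1, |8|->5, |8|->5, |8|->5, |8|->5, |7|->2
Step 3: Attach original signs; sum ranks with positive sign and with negative sign.
W+ = 1 + 5 + 5 + 5 = 16
W- = 5 + 5 + 2 = 12
(Check: W+ + W- = 28 should equal n(n+1)/2 = 28.)
Step 4: Test statistic W = min(W+, W-) = 12.
Step 5: Ties in |d|, so use the tie-corrected normal approximation.
        E[W] = n(n+1)/4 = 7*8/4 = 14.
        Tie groups: |d|=8 (t=5); sum(t^3 - t) = 120.
        Var[W] = n(n+1)(2n+1)/24 - sum(t^3-t)/48 = 840/24 - 120/48 = 32.5.
        z = (W - E[W]) / sqrt(Var[W]) = (12 - 14) / 5.7009 = -0.3508.
        Two-sided p = 2*Phi(z) = 0.725721.
Step 6: alpha = 0.05. fail to reject H0.

W+ = 16, W- = 12, W = min = 12, p = 0.725721, fail to reject H0.


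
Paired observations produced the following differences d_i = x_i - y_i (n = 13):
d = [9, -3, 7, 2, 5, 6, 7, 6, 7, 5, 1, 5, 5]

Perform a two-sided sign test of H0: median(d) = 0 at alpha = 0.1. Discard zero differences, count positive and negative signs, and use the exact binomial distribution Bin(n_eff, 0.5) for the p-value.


Step 1: Discard zero differences. Original n = 13; n_eff = number of nonzero differences = 13.
Nonzero differences (with sign): +9, -3, +7, +2, +5, +6, +7, +6, +7, +5, +1, +5, +5
Step 2: Count signs: positive = 12, negative = 1.
Step 3: Under H0: P(positive) = 0.5, so the number of positives S ~ Bin(13, 0.5).
Step 4: Two-sided exact p-value = sum of Bin(13,0.5) probabilities at or below the observed probability = 0.003418.
Step 5: alpha = 0.1. reject H0.

n_eff = 13, pos = 12, neg = 1, p = 0.003418, reject H0.


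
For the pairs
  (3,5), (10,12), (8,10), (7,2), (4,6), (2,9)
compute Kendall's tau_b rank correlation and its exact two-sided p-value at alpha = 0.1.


Step 1: Enumerate the 15 unordered pairs (i,j) with i<j and classify each by sign(x_j-x_i) * sign(y_j-y_i).
  (1,2):dx=+7,dy=+7->C; (1,3):dx=+5,dy=+5->C; (1,4):dx=+4,dy=-3->D; (1,5):dx=+1,dy=+1->C
  (1,6):dx=-1,dy=+4->D; (2,3):dx=-2,dy=-2->C; (2,4):dx=-3,dy=-10->C; (2,5):dx=-6,dy=-6->C
  (2,6):dx=-8,dy=-3->C; (3,4):dx=-1,dy=-8->C; (3,5):dx=-4,dy=-4->C; (3,6):dx=-6,dy=-1->C
  (4,5):dx=-3,dy=+4->D; (4,6):dx=-5,dy=+7->D; (5,6):dx=-2,dy=+3->D
Step 2: C = 10, D = 5, total pairs = 15.
Step 3: tau = (C - D)/(n(n-1)/2) = (10 - 5)/15 = 0.333333.
Step 4: Exact two-sided p-value (enumerate n! = 720 permutations of y under H0): p = 0.469444.
Step 5: alpha = 0.1. fail to reject H0.

tau_b = 0.3333 (C=10, D=5), p = 0.469444, fail to reject H0.


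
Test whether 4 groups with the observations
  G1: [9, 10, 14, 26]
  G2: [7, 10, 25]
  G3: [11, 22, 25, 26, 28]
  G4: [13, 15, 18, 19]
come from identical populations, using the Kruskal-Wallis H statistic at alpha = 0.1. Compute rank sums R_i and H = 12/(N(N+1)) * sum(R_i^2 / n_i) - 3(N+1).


Step 1: Combine all N = 16 observations and assign midranks.
sorted (value, group, rank): (7,G2,1), (9,G1,2), (10,G1,3.5), (10,G2,3.5), (11,G3,5), (13,G4,6), (14,G1,7), (15,G4,8), (18,G4,9), (19,G4,10), (22,G3,11), (25,G2,12.5), (25,G3,12.5), (26,G1,14.5), (26,G3,14.5), (28,G3,16)
Step 2: Sum ranks within each group.
R_1 = 27 (n_1 = 4)
R_2 = 17 (n_2 = 3)
R_3 = 59 (n_3 = 5)
R_4 = 33 (n_4 = 4)
Step 3: H = 12/(N(N+1)) * sum(R_i^2/n_i) - 3(N+1)
     = 12/(16*17) * (27^2/4 + 17^2/3 + 59^2/5 + 33^2/4) - 3*17
     = 0.044118 * 1247.03 - 51
     = 4.016176.
Step 4: Ties present; correction factor C = 1 - 18/(16^3 - 16) = 0.995588. Corrected H = 4.016176 / 0.995588 = 4.033973.
Step 5: Under H0, H ~ chi^2(3); p-value = 0.257819.
Step 6: alpha = 0.1. fail to reject H0.

H = 4.0340, df = 3, p = 0.257819, fail to reject H0.


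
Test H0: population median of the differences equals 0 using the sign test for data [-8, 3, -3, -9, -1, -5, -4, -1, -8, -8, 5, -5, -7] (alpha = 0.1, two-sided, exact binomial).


Step 1: Discard zero differences. Original n = 13; n_eff = number of nonzero differences = 13.
Nonzero differences (with sign): -8, +3, -3, -9, -1, -5, -4, -1, -8, -8, +5, -5, -7
Step 2: Count signs: positive = 2, negative = 11.
Step 3: Under H0: P(positive) = 0.5, so the number of positives S ~ Bin(13, 0.5).
Step 4: Two-sided exact p-value = sum of Bin(13,0.5) probabilities at or below the observed probability = 0.022461.
Step 5: alpha = 0.1. reject H0.

n_eff = 13, pos = 2, neg = 11, p = 0.022461, reject H0.


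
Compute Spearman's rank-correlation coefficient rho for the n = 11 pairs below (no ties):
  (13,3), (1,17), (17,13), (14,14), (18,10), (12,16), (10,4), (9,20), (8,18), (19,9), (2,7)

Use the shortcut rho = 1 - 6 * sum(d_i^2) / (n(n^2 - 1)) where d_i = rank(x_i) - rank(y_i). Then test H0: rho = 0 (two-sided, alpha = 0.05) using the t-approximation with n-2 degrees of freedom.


Step 1: Rank x and y separately (midranks; no ties here).
rank(x): 13->7, 1->1, 17->9, 14->8, 18->10, 12->6, 10->5, 9->4, 8->3, 19->11, 2->2
rank(y): 3->1, 17->9, 13->6, 14->7, 10->5, 16->8, 4->2, 20->11, 18->10, 9->4, 7->3
Step 2: d_i = R_x(i) - R_y(i); compute d_i^2.
  (7-1)^2=36, (1-9)^2=64, (9-6)^2=9, (8-7)^2=1, (10-5)^2=25, (6-8)^2=4, (5-2)^2=9, (4-11)^2=49, (3-10)^2=49, (11-4)^2=49, (2-3)^2=1
sum(d^2) = 296.
Step 3: rho = 1 - 6*296 / (11*(11^2 - 1)) = 1 - 1776/1320 = -0.345455.
Step 4: Under H0, t = rho * sqrt((n-2)/(1-rho^2)) = -1.1044 ~ t(9).
Step 5: Two-sided p-value from the t-distribution with 9 df = 0.298089.
Step 6: alpha = 0.05. fail to reject H0.

rho = -0.3455, p = 0.298089, fail to reject H0 at alpha = 0.05.


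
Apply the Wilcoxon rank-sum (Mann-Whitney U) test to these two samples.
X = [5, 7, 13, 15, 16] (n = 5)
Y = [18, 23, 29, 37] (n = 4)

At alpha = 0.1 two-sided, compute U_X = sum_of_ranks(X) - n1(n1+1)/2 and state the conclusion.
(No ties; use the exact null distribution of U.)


Step 1: Combine and sort all 9 observations; assign midranks.
sorted (value, group): (5,X), (7,X), (13,X), (15,X), (16,X), (18,Y), (23,Y), (29,Y), (37,Y)
ranks: 5->1, 7->2, 13->3, 15->4, 16->5, 18->6, 23->7, 29->8, 37->9
Step 2: Rank sum for X: R1 = 1 + 2 + 3 + 4 + 5 = 15.
Step 3: U_X = R1 - n1(n1+1)/2 = 15 - 5*6/2 = 15 - 15 = 0.
       U_Y = n1*n2 - U_X = 20 - 0 = 20.
Step 4: No ties, so the exact null distribution of U (based on enumerating the C(9,5) = 126 equally likely rank assignments) gives the two-sided p-value.
Step 5: p-value = 0.015873; compare to alpha = 0.1. reject H0.

U_X = 0, p = 0.015873, reject H0 at alpha = 0.1.


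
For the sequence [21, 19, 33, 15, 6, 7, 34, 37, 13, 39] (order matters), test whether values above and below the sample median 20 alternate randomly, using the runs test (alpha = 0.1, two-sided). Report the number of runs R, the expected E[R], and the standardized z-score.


Step 1: Compute median = 20; label A = above, B = below.
Labels in order: ABABBBAABA  (n_A = 5, n_B = 5)
Step 2: Count runs R = 7.
Step 3: Under H0 (random ordering), E[R] = 2*n_A*n_B/(n_A+n_B) + 1 = 2*5*5/10 + 1 = 6.0000.
        Var[R] = 2*n_A*n_B*(2*n_A*n_B - n_A - n_B) / ((n_A+n_B)^2 * (n_A+n_B-1)) = 2000/900 = 2.2222.
        SD[R] = 1.4907.
Step 4: Continuity-corrected z = (R - 0.5 - E[R]) / SD[R] = (7 - 0.5 - 6.0000) / 1.4907 = 0.3354.
Step 5: Two-sided p-value via normal approximation = 2*(1 - Phi(|z|)) = 0.737316.
Step 6: alpha = 0.1. fail to reject H0.

R = 7, z = 0.3354, p = 0.737316, fail to reject H0.


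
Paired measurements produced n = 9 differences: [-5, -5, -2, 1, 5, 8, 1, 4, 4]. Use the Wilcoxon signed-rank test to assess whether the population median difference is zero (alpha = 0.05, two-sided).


Step 1: Drop any zero differences (none here) and take |d_i|.
|d| = [5, 5, 2, 1, 5, 8, 1, 4, 4]
Step 2: Midrank |d_i| (ties get averaged ranks).
ranks: |5|->7, |5|->7, |2|->3, |1|->1.5, |5|->7, |8|->9, |1|->1.5, |4|->4.5, |4|->4.5
Step 3: Attach original signs; sum ranks with positive sign and with negative sign.
W+ = 1.5 + 7 + 9 + 1.5 + 4.5 + 4.5 = 28
W- = 7 + 7 + 3 = 17
(Check: W+ + W- = 45 should equal n(n+1)/2 = 45.)
Step 4: Test statistic W = min(W+, W-) = 17.
Step 5: Ties in |d|, so use the tie-corrected normal approximation.
        E[W] = n(n+1)/4 = 9*10/4 = 22.5.
        Tie groups: |d|=1 (t=2), |d|=4 (t=2), |d|=5 (t=3); sum(t^3 - t) = 36.
        Var[W] = n(n+1)(2n+1)/24 - sum(t^3-t)/48 = 1710/24 - 36/48 = 70.5.
        z = (W - E[W]) / sqrt(Var[W]) = (17 - 22.5) / 8.3964 = -0.6550.
        Two-sided p = 2*Phi(z) = 0.512442.
Step 6: alpha = 0.05. fail to reject H0.

W+ = 28, W- = 17, W = min = 17, p = 0.512442, fail to reject H0.


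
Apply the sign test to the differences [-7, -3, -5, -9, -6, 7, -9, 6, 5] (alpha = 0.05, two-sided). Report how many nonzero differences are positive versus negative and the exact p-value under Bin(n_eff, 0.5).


Step 1: Discard zero differences. Original n = 9; n_eff = number of nonzero differences = 9.
Nonzero differences (with sign): -7, -3, -5, -9, -6, +7, -9, +6, +5
Step 2: Count signs: positive = 3, negative = 6.
Step 3: Under H0: P(positive) = 0.5, so the number of positives S ~ Bin(9, 0.5).
Step 4: Two-sided exact p-value = sum of Bin(9,0.5) probabilities at or below the observed probability = 0.507812.
Step 5: alpha = 0.05. fail to reject H0.

n_eff = 9, pos = 3, neg = 6, p = 0.507812, fail to reject H0.


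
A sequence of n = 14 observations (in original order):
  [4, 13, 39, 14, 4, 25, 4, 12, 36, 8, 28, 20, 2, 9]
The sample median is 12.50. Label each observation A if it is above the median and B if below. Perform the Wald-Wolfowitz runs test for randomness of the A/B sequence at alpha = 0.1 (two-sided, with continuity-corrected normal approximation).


Step 1: Compute median = 12.50; label A = above, B = below.
Labels in order: BAAABABBABAABB  (n_A = 7, n_B = 7)
Step 2: Count runs R = 9.
Step 3: Under H0 (random ordering), E[R] = 2*n_A*n_B/(n_A+n_B) + 1 = 2*7*7/14 + 1 = 8.0000.
        Var[R] = 2*n_A*n_B*(2*n_A*n_B - n_A - n_B) / ((n_A+n_B)^2 * (n_A+n_B-1)) = 8232/2548 = 3.2308.
        SD[R] = 1.7974.
Step 4: Continuity-corrected z = (R - 0.5 - E[R]) / SD[R] = (9 - 0.5 - 8.0000) / 1.7974 = 0.2782.
Step 5: Two-sided p-value via normal approximation = 2*(1 - Phi(|z|)) = 0.780879.
Step 6: alpha = 0.1. fail to reject H0.

R = 9, z = 0.2782, p = 0.780879, fail to reject H0.


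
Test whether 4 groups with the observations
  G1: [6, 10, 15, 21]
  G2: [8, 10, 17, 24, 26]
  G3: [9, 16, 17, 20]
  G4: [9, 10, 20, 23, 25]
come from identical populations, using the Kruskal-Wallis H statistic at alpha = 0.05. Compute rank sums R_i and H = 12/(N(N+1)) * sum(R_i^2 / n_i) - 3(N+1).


Step 1: Combine all N = 18 observations and assign midranks.
sorted (value, group, rank): (6,G1,1), (8,G2,2), (9,G3,3.5), (9,G4,3.5), (10,G1,6), (10,G2,6), (10,G4,6), (15,G1,8), (16,G3,9), (17,G2,10.5), (17,G3,10.5), (20,G3,12.5), (20,G4,12.5), (21,G1,14), (23,G4,15), (24,G2,16), (25,G4,17), (26,G2,18)
Step 2: Sum ranks within each group.
R_1 = 29 (n_1 = 4)
R_2 = 52.5 (n_2 = 5)
R_3 = 35.5 (n_3 = 4)
R_4 = 54 (n_4 = 5)
Step 3: H = 12/(N(N+1)) * sum(R_i^2/n_i) - 3(N+1)
     = 12/(18*19) * (29^2/4 + 52.5^2/5 + 35.5^2/4 + 54^2/5) - 3*19
     = 0.035088 * 1659.76 - 57
     = 1.237281.
Step 4: Ties present; correction factor C = 1 - 42/(18^3 - 18) = 0.992776. Corrected H = 1.237281 / 0.992776 = 1.246284.
Step 5: Under H0, H ~ chi^2(3); p-value = 0.741926.
Step 6: alpha = 0.05. fail to reject H0.

H = 1.2463, df = 3, p = 0.741926, fail to reject H0.


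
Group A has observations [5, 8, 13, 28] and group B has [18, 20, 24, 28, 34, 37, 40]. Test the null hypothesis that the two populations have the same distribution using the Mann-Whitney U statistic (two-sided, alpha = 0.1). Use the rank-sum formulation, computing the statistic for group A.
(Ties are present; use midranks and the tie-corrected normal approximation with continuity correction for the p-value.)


Step 1: Combine and sort all 11 observations; assign midranks.
sorted (value, group): (5,X), (8,X), (13,X), (18,Y), (20,Y), (24,Y), (28,X), (28,Y), (34,Y), (37,Y), (40,Y)
ranks: 5->1, 8->2, 13->3, 18->4, 20->5, 24->6, 28->7.5, 28->7.5, 34->9, 37->10, 40->11
Step 2: Rank sum for X: R1 = 1 + 2 + 3 + 7.5 = 13.5.
Step 3: U_X = R1 - n1(n1+1)/2 = 13.5 - 4*5/2 = 13.5 - 10 = 3.5.
       U_Y = n1*n2 - U_X = 28 - 3.5 = 24.5.
Step 4: Ties are present, so use the tie-corrected normal approximation (with continuity correction) for the p-value.
Step 5: p-value = 0.058207; compare to alpha = 0.1. reject H0.

U_X = 3.5, p = 0.058207, reject H0 at alpha = 0.1.


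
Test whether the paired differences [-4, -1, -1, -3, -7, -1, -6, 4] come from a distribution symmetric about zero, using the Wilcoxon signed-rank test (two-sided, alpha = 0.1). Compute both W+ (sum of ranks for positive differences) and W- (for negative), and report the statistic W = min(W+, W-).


Step 1: Drop any zero differences (none here) and take |d_i|.
|d| = [4, 1, 1, 3, 7, 1, 6, 4]
Step 2: Midrank |d_i| (ties get averaged ranks).
ranks: |4|->5.5, |1|->2, |1|->2, |3|->4, |7|->8, |1|->2, |6|->7, |4|->5.5
Step 3: Attach original signs; sum ranks with positive sign and with negative sign.
W+ = 5.5 = 5.5
W- = 5.5 + 2 + 2 + 4 + 8 + 2 + 7 = 30.5
(Check: W+ + W- = 36 should equal n(n+1)/2 = 36.)
Step 4: Test statistic W = min(W+, W-) = 5.5.
Step 5: Ties in |d|, so use the tie-corrected normal approximation.
        E[W] = n(n+1)/4 = 8*9/4 = 18.
        Tie groups: |d|=1 (t=3), |d|=4 (t=2); sum(t^3 - t) = 30.
        Var[W] = n(n+1)(2n+1)/24 - sum(t^3-t)/48 = 1224/24 - 30/48 = 50.375.
        z = (W - E[W]) / sqrt(Var[W]) = (5.5 - 18) / 7.0975 = -1.7612.
        Two-sided p = 2*Phi(z) = 0.078209.
Step 6: alpha = 0.1. reject H0.

W+ = 5.5, W- = 30.5, W = min = 5.5, p = 0.078209, reject H0.


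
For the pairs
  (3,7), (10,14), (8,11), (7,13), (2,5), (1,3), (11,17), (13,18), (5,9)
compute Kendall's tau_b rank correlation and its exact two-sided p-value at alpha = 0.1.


Step 1: Enumerate the 36 unordered pairs (i,j) with i<j and classify each by sign(x_j-x_i) * sign(y_j-y_i).
  (1,2):dx=+7,dy=+7->C; (1,3):dx=+5,dy=+4->C; (1,4):dx=+4,dy=+6->C; (1,5):dx=-1,dy=-2->C
  (1,6):dx=-2,dy=-4->C; (1,7):dx=+8,dy=+10->C; (1,8):dx=+10,dy=+11->C; (1,9):dx=+2,dy=+2->C
  (2,3):dx=-2,dy=-3->C; (2,4):dx=-3,dy=-1->C; (2,5):dx=-8,dy=-9->C; (2,6):dx=-9,dy=-11->C
  (2,7):dx=+1,dy=+3->C; (2,8):dx=+3,dy=+4->C; (2,9):dx=-5,dy=-5->C; (3,4):dx=-1,dy=+2->D
  (3,5):dx=-6,dy=-6->C; (3,6):dx=-7,dy=-8->C; (3,7):dx=+3,dy=+6->C; (3,8):dx=+5,dy=+7->C
  (3,9):dx=-3,dy=-2->C; (4,5):dx=-5,dy=-8->C; (4,6):dx=-6,dy=-10->C; (4,7):dx=+4,dy=+4->C
  (4,8):dx=+6,dy=+5->C; (4,9):dx=-2,dy=-4->C; (5,6):dx=-1,dy=-2->C; (5,7):dx=+9,dy=+12->C
  (5,8):dx=+11,dy=+13->C; (5,9):dx=+3,dy=+4->C; (6,7):dx=+10,dy=+14->C; (6,8):dx=+12,dy=+15->C
  (6,9):dx=+4,dy=+6->C; (7,8):dx=+2,dy=+1->C; (7,9):dx=-6,dy=-8->C; (8,9):dx=-8,dy=-9->C
Step 2: C = 35, D = 1, total pairs = 36.
Step 3: tau = (C - D)/(n(n-1)/2) = (35 - 1)/36 = 0.944444.
Step 4: Exact two-sided p-value (enumerate n! = 362880 permutations of y under H0): p = 0.000050.
Step 5: alpha = 0.1. reject H0.

tau_b = 0.9444 (C=35, D=1), p = 0.000050, reject H0.


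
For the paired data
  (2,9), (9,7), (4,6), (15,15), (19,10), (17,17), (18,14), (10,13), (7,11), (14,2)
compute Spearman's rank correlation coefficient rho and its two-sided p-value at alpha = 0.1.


Step 1: Rank x and y separately (midranks; no ties here).
rank(x): 2->1, 9->4, 4->2, 15->7, 19->10, 17->8, 18->9, 10->5, 7->3, 14->6
rank(y): 9->4, 7->3, 6->2, 15->9, 10->5, 17->10, 14->8, 13->7, 11->6, 2->1
Step 2: d_i = R_x(i) - R_y(i); compute d_i^2.
  (1-4)^2=9, (4-3)^2=1, (2-2)^2=0, (7-9)^2=4, (10-5)^2=25, (8-10)^2=4, (9-8)^2=1, (5-7)^2=4, (3-6)^2=9, (6-1)^2=25
sum(d^2) = 82.
Step 3: rho = 1 - 6*82 / (10*(10^2 - 1)) = 1 - 492/990 = 0.503030.
Step 4: Under H0, t = rho * sqrt((n-2)/(1-rho^2)) = 1.6462 ~ t(8).
Step 5: Two-sided p-value from the t-distribution with 8 df = 0.138334.
Step 6: alpha = 0.1. fail to reject H0.

rho = 0.5030, p = 0.138334, fail to reject H0 at alpha = 0.1.


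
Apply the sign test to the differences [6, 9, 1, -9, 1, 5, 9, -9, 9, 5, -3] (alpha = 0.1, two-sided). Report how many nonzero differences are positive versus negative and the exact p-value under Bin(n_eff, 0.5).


Step 1: Discard zero differences. Original n = 11; n_eff = number of nonzero differences = 11.
Nonzero differences (with sign): +6, +9, +1, -9, +1, +5, +9, -9, +9, +5, -3
Step 2: Count signs: positive = 8, negative = 3.
Step 3: Under H0: P(positive) = 0.5, so the number of positives S ~ Bin(11, 0.5).
Step 4: Two-sided exact p-value = sum of Bin(11,0.5) probabilities at or below the observed probability = 0.226562.
Step 5: alpha = 0.1. fail to reject H0.

n_eff = 11, pos = 8, neg = 3, p = 0.226562, fail to reject H0.


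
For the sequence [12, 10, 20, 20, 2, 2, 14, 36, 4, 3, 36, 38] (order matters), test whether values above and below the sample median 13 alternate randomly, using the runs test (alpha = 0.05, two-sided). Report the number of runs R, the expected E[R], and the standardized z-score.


Step 1: Compute median = 13; label A = above, B = below.
Labels in order: BBAABBAABBAA  (n_A = 6, n_B = 6)
Step 2: Count runs R = 6.
Step 3: Under H0 (random ordering), E[R] = 2*n_A*n_B/(n_A+n_B) + 1 = 2*6*6/12 + 1 = 7.0000.
        Var[R] = 2*n_A*n_B*(2*n_A*n_B - n_A - n_B) / ((n_A+n_B)^2 * (n_A+n_B-1)) = 4320/1584 = 2.7273.
        SD[R] = 1.6514.
Step 4: Continuity-corrected z = (R + 0.5 - E[R]) / SD[R] = (6 + 0.5 - 7.0000) / 1.6514 = -0.3028.
Step 5: Two-sided p-value via normal approximation = 2*(1 - Phi(|z|)) = 0.762069.
Step 6: alpha = 0.05. fail to reject H0.

R = 6, z = -0.3028, p = 0.762069, fail to reject H0.


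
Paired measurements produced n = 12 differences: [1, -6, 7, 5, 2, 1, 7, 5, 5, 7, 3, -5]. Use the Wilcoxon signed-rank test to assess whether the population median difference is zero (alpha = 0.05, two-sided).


Step 1: Drop any zero differences (none here) and take |d_i|.
|d| = [1, 6, 7, 5, 2, 1, 7, 5, 5, 7, 3, 5]
Step 2: Midrank |d_i| (ties get averaged ranks).
ranks: |1|->1.5, |6|->9, |7|->11, |5|->6.5, |2|->3, |1|->1.5, |7|->11, |5|->6.5, |5|->6.5, |7|->11, |3|->4, |5|->6.5
Step 3: Attach original signs; sum ranks with positive sign and with negative sign.
W+ = 1.5 + 11 + 6.5 + 3 + 1.5 + 11 + 6.5 + 6.5 + 11 + 4 = 62.5
W- = 9 + 6.5 = 15.5
(Check: W+ + W- = 78 should equal n(n+1)/2 = 78.)
Step 4: Test statistic W = min(W+, W-) = 15.5.
Step 5: Ties in |d|, so use the tie-corrected normal approximation.
        E[W] = n(n+1)/4 = 12*13/4 = 39.
        Tie groups: |d|=1 (t=2), |d|=5 (t=4), |d|=7 (t=3); sum(t^3 - t) = 90.
        Var[W] = n(n+1)(2n+1)/24 - sum(t^3-t)/48 = 3900/24 - 90/48 = 160.625.
        z = (W - E[W]) / sqrt(Var[W]) = (15.5 - 39) / 12.6738 = -1.8542.
        Two-sided p = 2*Phi(z) = 0.063708.
Step 6: alpha = 0.05. fail to reject H0.

W+ = 62.5, W- = 15.5, W = min = 15.5, p = 0.063708, fail to reject H0.


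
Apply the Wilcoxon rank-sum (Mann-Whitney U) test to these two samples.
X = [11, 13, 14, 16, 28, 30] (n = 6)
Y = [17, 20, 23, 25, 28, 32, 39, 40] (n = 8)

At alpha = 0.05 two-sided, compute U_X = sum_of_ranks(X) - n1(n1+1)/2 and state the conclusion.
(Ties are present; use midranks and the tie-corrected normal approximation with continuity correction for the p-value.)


Step 1: Combine and sort all 14 observations; assign midranks.
sorted (value, group): (11,X), (13,X), (14,X), (16,X), (17,Y), (20,Y), (23,Y), (25,Y), (28,X), (28,Y), (30,X), (32,Y), (39,Y), (40,Y)
ranks: 11->1, 13->2, 14->3, 16->4, 17->5, 20->6, 23->7, 25->8, 28->9.5, 28->9.5, 30->11, 32->12, 39->13, 40->14
Step 2: Rank sum for X: R1 = 1 + 2 + 3 + 4 + 9.5 + 11 = 30.5.
Step 3: U_X = R1 - n1(n1+1)/2 = 30.5 - 6*7/2 = 30.5 - 21 = 9.5.
       U_Y = n1*n2 - U_X = 48 - 9.5 = 38.5.
Step 4: Ties are present, so use the tie-corrected normal approximation (with continuity correction) for the p-value.
Step 5: p-value = 0.070392; compare to alpha = 0.05. fail to reject H0.

U_X = 9.5, p = 0.070392, fail to reject H0 at alpha = 0.05.


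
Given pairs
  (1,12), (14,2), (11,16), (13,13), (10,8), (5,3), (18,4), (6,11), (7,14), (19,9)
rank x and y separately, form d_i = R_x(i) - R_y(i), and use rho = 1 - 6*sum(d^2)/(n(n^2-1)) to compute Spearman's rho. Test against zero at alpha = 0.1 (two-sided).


Step 1: Rank x and y separately (midranks; no ties here).
rank(x): 1->1, 14->8, 11->6, 13->7, 10->5, 5->2, 18->9, 6->3, 7->4, 19->10
rank(y): 12->7, 2->1, 16->10, 13->8, 8->4, 3->2, 4->3, 11->6, 14->9, 9->5
Step 2: d_i = R_x(i) - R_y(i); compute d_i^2.
  (1-7)^2=36, (8-1)^2=49, (6-10)^2=16, (7-8)^2=1, (5-4)^2=1, (2-2)^2=0, (9-3)^2=36, (3-6)^2=9, (4-9)^2=25, (10-5)^2=25
sum(d^2) = 198.
Step 3: rho = 1 - 6*198 / (10*(10^2 - 1)) = 1 - 1188/990 = -0.200000.
Step 4: Under H0, t = rho * sqrt((n-2)/(1-rho^2)) = -0.5774 ~ t(8).
Step 5: Two-sided p-value from the t-distribution with 8 df = 0.579584.
Step 6: alpha = 0.1. fail to reject H0.

rho = -0.2000, p = 0.579584, fail to reject H0 at alpha = 0.1.


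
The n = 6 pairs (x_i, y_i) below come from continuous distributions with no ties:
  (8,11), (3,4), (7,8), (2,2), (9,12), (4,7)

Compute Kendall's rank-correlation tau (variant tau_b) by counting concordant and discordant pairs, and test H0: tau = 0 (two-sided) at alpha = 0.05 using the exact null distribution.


Step 1: Enumerate the 15 unordered pairs (i,j) with i<j and classify each by sign(x_j-x_i) * sign(y_j-y_i).
  (1,2):dx=-5,dy=-7->C; (1,3):dx=-1,dy=-3->C; (1,4):dx=-6,dy=-9->C; (1,5):dx=+1,dy=+1->C
  (1,6):dx=-4,dy=-4->C; (2,3):dx=+4,dy=+4->C; (2,4):dx=-1,dy=-2->C; (2,5):dx=+6,dy=+8->C
  (2,6):dx=+1,dy=+3->C; (3,4):dx=-5,dy=-6->C; (3,5):dx=+2,dy=+4->C; (3,6):dx=-3,dy=-1->C
  (4,5):dx=+7,dy=+10->C; (4,6):dx=+2,dy=+5->C; (5,6):dx=-5,dy=-5->C
Step 2: C = 15, D = 0, total pairs = 15.
Step 3: tau = (C - D)/(n(n-1)/2) = (15 - 0)/15 = 1.000000.
Step 4: Exact two-sided p-value (enumerate n! = 720 permutations of y under H0): p = 0.002778.
Step 5: alpha = 0.05. reject H0.

tau_b = 1.0000 (C=15, D=0), p = 0.002778, reject H0.


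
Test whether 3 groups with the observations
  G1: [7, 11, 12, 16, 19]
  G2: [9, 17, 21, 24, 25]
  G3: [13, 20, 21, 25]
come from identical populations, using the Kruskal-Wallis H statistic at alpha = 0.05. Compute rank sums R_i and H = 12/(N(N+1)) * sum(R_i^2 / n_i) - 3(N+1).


Step 1: Combine all N = 14 observations and assign midranks.
sorted (value, group, rank): (7,G1,1), (9,G2,2), (11,G1,3), (12,G1,4), (13,G3,5), (16,G1,6), (17,G2,7), (19,G1,8), (20,G3,9), (21,G2,10.5), (21,G3,10.5), (24,G2,12), (25,G2,13.5), (25,G3,13.5)
Step 2: Sum ranks within each group.
R_1 = 22 (n_1 = 5)
R_2 = 45 (n_2 = 5)
R_3 = 38 (n_3 = 4)
Step 3: H = 12/(N(N+1)) * sum(R_i^2/n_i) - 3(N+1)
     = 12/(14*15) * (22^2/5 + 45^2/5 + 38^2/4) - 3*15
     = 0.057143 * 862.8 - 45
     = 4.302857.
Step 4: Ties present; correction factor C = 1 - 12/(14^3 - 14) = 0.995604. Corrected H = 4.302857 / 0.995604 = 4.321854.
Step 5: Under H0, H ~ chi^2(2); p-value = 0.115218.
Step 6: alpha = 0.05. fail to reject H0.

H = 4.3219, df = 2, p = 0.115218, fail to reject H0.


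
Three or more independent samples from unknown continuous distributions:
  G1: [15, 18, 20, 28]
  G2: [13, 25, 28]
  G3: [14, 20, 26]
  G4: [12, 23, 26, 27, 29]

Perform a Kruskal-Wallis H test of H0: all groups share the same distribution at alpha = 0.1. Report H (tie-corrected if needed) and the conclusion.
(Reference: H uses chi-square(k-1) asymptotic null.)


Step 1: Combine all N = 15 observations and assign midranks.
sorted (value, group, rank): (12,G4,1), (13,G2,2), (14,G3,3), (15,G1,4), (18,G1,5), (20,G1,6.5), (20,G3,6.5), (23,G4,8), (25,G2,9), (26,G3,10.5), (26,G4,10.5), (27,G4,12), (28,G1,13.5), (28,G2,13.5), (29,G4,15)
Step 2: Sum ranks within each group.
R_1 = 29 (n_1 = 4)
R_2 = 24.5 (n_2 = 3)
R_3 = 20 (n_3 = 3)
R_4 = 46.5 (n_4 = 5)
Step 3: H = 12/(N(N+1)) * sum(R_i^2/n_i) - 3(N+1)
     = 12/(15*16) * (29^2/4 + 24.5^2/3 + 20^2/3 + 46.5^2/5) - 3*16
     = 0.050000 * 976.117 - 48
     = 0.805833.
Step 4: Ties present; correction factor C = 1 - 18/(15^3 - 15) = 0.994643. Corrected H = 0.805833 / 0.994643 = 0.810174.
Step 5: Under H0, H ~ chi^2(3); p-value = 0.847032.
Step 6: alpha = 0.1. fail to reject H0.

H = 0.8102, df = 3, p = 0.847032, fail to reject H0.


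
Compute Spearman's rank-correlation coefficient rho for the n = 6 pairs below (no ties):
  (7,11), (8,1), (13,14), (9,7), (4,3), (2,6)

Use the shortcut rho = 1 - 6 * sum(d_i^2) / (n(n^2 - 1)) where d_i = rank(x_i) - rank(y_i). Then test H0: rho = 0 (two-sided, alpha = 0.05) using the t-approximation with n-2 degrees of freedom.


Step 1: Rank x and y separately (midranks; no ties here).
rank(x): 7->3, 8->4, 13->6, 9->5, 4->2, 2->1
rank(y): 11->5, 1->1, 14->6, 7->4, 3->2, 6->3
Step 2: d_i = R_x(i) - R_y(i); compute d_i^2.
  (3-5)^2=4, (4-1)^2=9, (6-6)^2=0, (5-4)^2=1, (2-2)^2=0, (1-3)^2=4
sum(d^2) = 18.
Step 3: rho = 1 - 6*18 / (6*(6^2 - 1)) = 1 - 108/210 = 0.485714.
Step 4: Under H0, t = rho * sqrt((n-2)/(1-rho^2)) = 1.1113 ~ t(4).
Step 5: Two-sided p-value from the t-distribution with 4 df = 0.328723.
Step 6: alpha = 0.05. fail to reject H0.

rho = 0.4857, p = 0.328723, fail to reject H0 at alpha = 0.05.


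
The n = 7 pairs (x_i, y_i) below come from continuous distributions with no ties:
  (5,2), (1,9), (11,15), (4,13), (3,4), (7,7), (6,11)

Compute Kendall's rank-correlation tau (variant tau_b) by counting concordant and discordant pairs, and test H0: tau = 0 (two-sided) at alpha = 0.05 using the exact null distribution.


Step 1: Enumerate the 21 unordered pairs (i,j) with i<j and classify each by sign(x_j-x_i) * sign(y_j-y_i).
  (1,2):dx=-4,dy=+7->D; (1,3):dx=+6,dy=+13->C; (1,4):dx=-1,dy=+11->D; (1,5):dx=-2,dy=+2->D
  (1,6):dx=+2,dy=+5->C; (1,7):dx=+1,dy=+9->C; (2,3):dx=+10,dy=+6->C; (2,4):dx=+3,dy=+4->C
  (2,5):dx=+2,dy=-5->D; (2,6):dx=+6,dy=-2->D; (2,7):dx=+5,dy=+2->C; (3,4):dx=-7,dy=-2->C
  (3,5):dx=-8,dy=-11->C; (3,6):dx=-4,dy=-8->C; (3,7):dx=-5,dy=-4->C; (4,5):dx=-1,dy=-9->C
  (4,6):dx=+3,dy=-6->D; (4,7):dx=+2,dy=-2->D; (5,6):dx=+4,dy=+3->C; (5,7):dx=+3,dy=+7->C
  (6,7):dx=-1,dy=+4->D
Step 2: C = 13, D = 8, total pairs = 21.
Step 3: tau = (C - D)/(n(n-1)/2) = (13 - 8)/21 = 0.238095.
Step 4: Exact two-sided p-value (enumerate n! = 5040 permutations of y under H0): p = 0.561905.
Step 5: alpha = 0.05. fail to reject H0.

tau_b = 0.2381 (C=13, D=8), p = 0.561905, fail to reject H0.


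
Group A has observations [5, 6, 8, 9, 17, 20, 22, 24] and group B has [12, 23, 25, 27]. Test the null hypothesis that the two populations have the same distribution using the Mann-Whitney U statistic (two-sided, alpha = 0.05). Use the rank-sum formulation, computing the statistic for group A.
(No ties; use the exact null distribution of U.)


Step 1: Combine and sort all 12 observations; assign midranks.
sorted (value, group): (5,X), (6,X), (8,X), (9,X), (12,Y), (17,X), (20,X), (22,X), (23,Y), (24,X), (25,Y), (27,Y)
ranks: 5->1, 6->2, 8->3, 9->4, 12->5, 17->6, 20->7, 22->8, 23->9, 24->10, 25->11, 27->12
Step 2: Rank sum for X: R1 = 1 + 2 + 3 + 4 + 6 + 7 + 8 + 10 = 41.
Step 3: U_X = R1 - n1(n1+1)/2 = 41 - 8*9/2 = 41 - 36 = 5.
       U_Y = n1*n2 - U_X = 32 - 5 = 27.
Step 4: No ties, so the exact null distribution of U (based on enumerating the C(12,8) = 495 equally likely rank assignments) gives the two-sided p-value.
Step 5: p-value = 0.072727; compare to alpha = 0.05. fail to reject H0.

U_X = 5, p = 0.072727, fail to reject H0 at alpha = 0.05.


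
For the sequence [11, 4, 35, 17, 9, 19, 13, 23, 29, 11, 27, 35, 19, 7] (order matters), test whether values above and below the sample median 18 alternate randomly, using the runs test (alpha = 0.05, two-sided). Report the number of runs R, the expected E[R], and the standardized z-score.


Step 1: Compute median = 18; label A = above, B = below.
Labels in order: BBABBABAABAAAB  (n_A = 7, n_B = 7)
Step 2: Count runs R = 9.
Step 3: Under H0 (random ordering), E[R] = 2*n_A*n_B/(n_A+n_B) + 1 = 2*7*7/14 + 1 = 8.0000.
        Var[R] = 2*n_A*n_B*(2*n_A*n_B - n_A - n_B) / ((n_A+n_B)^2 * (n_A+n_B-1)) = 8232/2548 = 3.2308.
        SD[R] = 1.7974.
Step 4: Continuity-corrected z = (R - 0.5 - E[R]) / SD[R] = (9 - 0.5 - 8.0000) / 1.7974 = 0.2782.
Step 5: Two-sided p-value via normal approximation = 2*(1 - Phi(|z|)) = 0.780879.
Step 6: alpha = 0.05. fail to reject H0.

R = 9, z = 0.2782, p = 0.780879, fail to reject H0.


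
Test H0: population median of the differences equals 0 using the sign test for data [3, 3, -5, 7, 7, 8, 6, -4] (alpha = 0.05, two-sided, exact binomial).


Step 1: Discard zero differences. Original n = 8; n_eff = number of nonzero differences = 8.
Nonzero differences (with sign): +3, +3, -5, +7, +7, +8, +6, -4
Step 2: Count signs: positive = 6, negative = 2.
Step 3: Under H0: P(positive) = 0.5, so the number of positives S ~ Bin(8, 0.5).
Step 4: Two-sided exact p-value = sum of Bin(8,0.5) probabilities at or below the observed probability = 0.289062.
Step 5: alpha = 0.05. fail to reject H0.

n_eff = 8, pos = 6, neg = 2, p = 0.289062, fail to reject H0.


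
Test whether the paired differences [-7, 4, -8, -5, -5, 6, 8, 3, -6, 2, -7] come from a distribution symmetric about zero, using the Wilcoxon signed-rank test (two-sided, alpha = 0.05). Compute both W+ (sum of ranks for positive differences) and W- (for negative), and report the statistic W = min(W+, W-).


Step 1: Drop any zero differences (none here) and take |d_i|.
|d| = [7, 4, 8, 5, 5, 6, 8, 3, 6, 2, 7]
Step 2: Midrank |d_i| (ties get averaged ranks).
ranks: |7|->8.5, |4|->3, |8|->10.5, |5|->4.5, |5|->4.5, |6|->6.5, |8|->10.5, |3|->2, |6|->6.5, |2|->1, |7|->8.5
Step 3: Attach original signs; sum ranks with positive sign and with negative sign.
W+ = 3 + 6.5 + 10.5 + 2 + 1 = 23
W- = 8.5 + 10.5 + 4.5 + 4.5 + 6.5 + 8.5 = 43
(Check: W+ + W- = 66 should equal n(n+1)/2 = 66.)
Step 4: Test statistic W = min(W+, W-) = 23.
Step 5: Ties in |d|, so use the tie-corrected normal approximation.
        E[W] = n(n+1)/4 = 11*12/4 = 33.
        Tie groups: |d|=5 (t=2), |d|=6 (t=2), |d|=7 (t=2), |d|=8 (t=2); sum(t^3 - t) = 24.
        Var[W] = n(n+1)(2n+1)/24 - sum(t^3-t)/48 = 3036/24 - 24/48 = 126.
        z = (W - E[W]) / sqrt(Var[W]) = (23 - 33) / 11.2250 = -0.8909.
        Two-sided p = 2*Phi(z) = 0.372998.
Step 6: alpha = 0.05. fail to reject H0.

W+ = 23, W- = 43, W = min = 23, p = 0.372998, fail to reject H0.


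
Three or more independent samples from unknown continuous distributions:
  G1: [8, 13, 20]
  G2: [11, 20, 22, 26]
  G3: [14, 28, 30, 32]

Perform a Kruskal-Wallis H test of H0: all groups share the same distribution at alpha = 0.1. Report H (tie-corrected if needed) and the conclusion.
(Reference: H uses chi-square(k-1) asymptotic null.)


Step 1: Combine all N = 11 observations and assign midranks.
sorted (value, group, rank): (8,G1,1), (11,G2,2), (13,G1,3), (14,G3,4), (20,G1,5.5), (20,G2,5.5), (22,G2,7), (26,G2,8), (28,G3,9), (30,G3,10), (32,G3,11)
Step 2: Sum ranks within each group.
R_1 = 9.5 (n_1 = 3)
R_2 = 22.5 (n_2 = 4)
R_3 = 34 (n_3 = 4)
Step 3: H = 12/(N(N+1)) * sum(R_i^2/n_i) - 3(N+1)
     = 12/(11*12) * (9.5^2/3 + 22.5^2/4 + 34^2/4) - 3*12
     = 0.090909 * 445.646 - 36
     = 4.513258.
Step 4: Ties present; correction factor C = 1 - 6/(11^3 - 11) = 0.995455. Corrected H = 4.513258 / 0.995455 = 4.533866.
Step 5: Under H0, H ~ chi^2(2); p-value = 0.103630.
Step 6: alpha = 0.1. fail to reject H0.

H = 4.5339, df = 2, p = 0.103630, fail to reject H0.


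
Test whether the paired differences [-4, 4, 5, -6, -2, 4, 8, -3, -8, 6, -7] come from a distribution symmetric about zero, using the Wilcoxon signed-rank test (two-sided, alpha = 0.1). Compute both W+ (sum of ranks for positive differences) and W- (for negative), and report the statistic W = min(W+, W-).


Step 1: Drop any zero differences (none here) and take |d_i|.
|d| = [4, 4, 5, 6, 2, 4, 8, 3, 8, 6, 7]
Step 2: Midrank |d_i| (ties get averaged ranks).
ranks: |4|->4, |4|->4, |5|->6, |6|->7.5, |2|->1, |4|->4, |8|->10.5, |3|->2, |8|->10.5, |6|->7.5, |7|->9
Step 3: Attach original signs; sum ranks with positive sign and with negative sign.
W+ = 4 + 6 + 4 + 10.5 + 7.5 = 32
W- = 4 + 7.5 + 1 + 2 + 10.5 + 9 = 34
(Check: W+ + W- = 66 should equal n(n+1)/2 = 66.)
Step 4: Test statistic W = min(W+, W-) = 32.
Step 5: Ties in |d|, so use the tie-corrected normal approximation.
        E[W] = n(n+1)/4 = 11*12/4 = 33.
        Tie groups: |d|=4 (t=3), |d|=6 (t=2), |d|=8 (t=2); sum(t^3 - t) = 36.
        Var[W] = n(n+1)(2n+1)/24 - sum(t^3-t)/48 = 3036/24 - 36/48 = 125.75.
        z = (W - E[W]) / sqrt(Var[W]) = (32 - 33) / 11.2138 = -0.0892.
        Two-sided p = 2*Phi(z) = 0.928942.
Step 6: alpha = 0.1. fail to reject H0.

W+ = 32, W- = 34, W = min = 32, p = 0.928942, fail to reject H0.


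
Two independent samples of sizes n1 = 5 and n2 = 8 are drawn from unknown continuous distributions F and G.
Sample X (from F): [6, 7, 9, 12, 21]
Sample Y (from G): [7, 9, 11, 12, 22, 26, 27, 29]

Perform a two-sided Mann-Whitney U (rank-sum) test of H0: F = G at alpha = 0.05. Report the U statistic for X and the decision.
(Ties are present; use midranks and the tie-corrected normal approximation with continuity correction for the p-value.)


Step 1: Combine and sort all 13 observations; assign midranks.
sorted (value, group): (6,X), (7,X), (7,Y), (9,X), (9,Y), (11,Y), (12,X), (12,Y), (21,X), (22,Y), (26,Y), (27,Y), (29,Y)
ranks: 6->1, 7->2.5, 7->2.5, 9->4.5, 9->4.5, 11->6, 12->7.5, 12->7.5, 21->9, 22->10, 26->11, 27->12, 29->13
Step 2: Rank sum for X: R1 = 1 + 2.5 + 4.5 + 7.5 + 9 = 24.5.
Step 3: U_X = R1 - n1(n1+1)/2 = 24.5 - 5*6/2 = 24.5 - 15 = 9.5.
       U_Y = n1*n2 - U_X = 40 - 9.5 = 30.5.
Step 4: Ties are present, so use the tie-corrected normal approximation (with continuity correction) for the p-value.
Step 5: p-value = 0.141583; compare to alpha = 0.05. fail to reject H0.

U_X = 9.5, p = 0.141583, fail to reject H0 at alpha = 0.05.


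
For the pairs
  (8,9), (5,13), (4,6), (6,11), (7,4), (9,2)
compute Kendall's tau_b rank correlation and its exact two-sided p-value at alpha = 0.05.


Step 1: Enumerate the 15 unordered pairs (i,j) with i<j and classify each by sign(x_j-x_i) * sign(y_j-y_i).
  (1,2):dx=-3,dy=+4->D; (1,3):dx=-4,dy=-3->C; (1,4):dx=-2,dy=+2->D; (1,5):dx=-1,dy=-5->C
  (1,6):dx=+1,dy=-7->D; (2,3):dx=-1,dy=-7->C; (2,4):dx=+1,dy=-2->D; (2,5):dx=+2,dy=-9->D
  (2,6):dx=+4,dy=-11->D; (3,4):dx=+2,dy=+5->C; (3,5):dx=+3,dy=-2->D; (3,6):dx=+5,dy=-4->D
  (4,5):dx=+1,dy=-7->D; (4,6):dx=+3,dy=-9->D; (5,6):dx=+2,dy=-2->D
Step 2: C = 4, D = 11, total pairs = 15.
Step 3: tau = (C - D)/(n(n-1)/2) = (4 - 11)/15 = -0.466667.
Step 4: Exact two-sided p-value (enumerate n! = 720 permutations of y under H0): p = 0.272222.
Step 5: alpha = 0.05. fail to reject H0.

tau_b = -0.4667 (C=4, D=11), p = 0.272222, fail to reject H0.


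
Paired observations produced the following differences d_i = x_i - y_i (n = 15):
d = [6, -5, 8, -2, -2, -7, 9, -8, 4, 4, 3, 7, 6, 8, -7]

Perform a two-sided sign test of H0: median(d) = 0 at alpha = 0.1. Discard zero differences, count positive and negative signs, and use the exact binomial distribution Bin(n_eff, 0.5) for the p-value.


Step 1: Discard zero differences. Original n = 15; n_eff = number of nonzero differences = 15.
Nonzero differences (with sign): +6, -5, +8, -2, -2, -7, +9, -8, +4, +4, +3, +7, +6, +8, -7
Step 2: Count signs: positive = 9, negative = 6.
Step 3: Under H0: P(positive) = 0.5, so the number of positives S ~ Bin(15, 0.5).
Step 4: Two-sided exact p-value = sum of Bin(15,0.5) probabilities at or below the observed probability = 0.607239.
Step 5: alpha = 0.1. fail to reject H0.

n_eff = 15, pos = 9, neg = 6, p = 0.607239, fail to reject H0.
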